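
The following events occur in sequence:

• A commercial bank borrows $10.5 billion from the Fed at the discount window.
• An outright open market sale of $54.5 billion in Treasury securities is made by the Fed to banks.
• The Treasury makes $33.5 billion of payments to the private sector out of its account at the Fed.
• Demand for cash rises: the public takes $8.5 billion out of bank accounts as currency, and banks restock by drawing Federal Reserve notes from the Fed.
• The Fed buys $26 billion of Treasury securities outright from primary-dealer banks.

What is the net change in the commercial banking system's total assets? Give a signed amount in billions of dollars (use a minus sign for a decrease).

+$35.5 billion

Fed balance sheet:
  Assets:      Securities −$28.5B, Loans to banks +$10.5B
  Liabilities: Bank reserves +$7B, Currency in circulation +$8.5B, Government deposits −$33.5B
Commercial banking system:
  Assets:      Reserves at CB +$7B, Securities +$28.5B
  Liabilities: Checkable deposits +$25B, Borrowings from CB +$10.5B
Change in total bank assets = +$35.5 billion.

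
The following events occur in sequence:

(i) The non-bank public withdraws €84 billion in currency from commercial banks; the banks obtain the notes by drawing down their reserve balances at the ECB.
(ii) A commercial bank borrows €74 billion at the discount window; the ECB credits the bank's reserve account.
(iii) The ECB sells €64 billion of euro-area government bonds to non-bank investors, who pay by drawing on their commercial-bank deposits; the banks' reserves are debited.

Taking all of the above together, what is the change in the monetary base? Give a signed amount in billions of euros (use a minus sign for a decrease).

Currency withdrawal €84 billion: just a shift between currency and reserves — both are base money → 0.
Discount-window loan €74 billion: ECB balance sheet expands → +€74B.
Asset sale (to non-banks) €64 billion: ECB balance sheet contracts → −€64B.
Net: 0 + 74 − 64 = +€10 billion.

+€10 billion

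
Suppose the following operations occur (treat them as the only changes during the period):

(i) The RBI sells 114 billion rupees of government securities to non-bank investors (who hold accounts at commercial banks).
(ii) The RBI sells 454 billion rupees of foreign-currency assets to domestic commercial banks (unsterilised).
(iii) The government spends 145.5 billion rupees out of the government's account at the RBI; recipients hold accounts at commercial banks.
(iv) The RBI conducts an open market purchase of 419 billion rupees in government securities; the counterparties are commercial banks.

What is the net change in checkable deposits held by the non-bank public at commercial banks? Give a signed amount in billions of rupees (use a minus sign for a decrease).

+31.5 billion

Asset sale (to non-banks) 114 billion rupees: non-bank counterparties' bank balances fall → −114B.
FX sale 454 billion rupees: the counterparty is a bank, so public deposits are unchanged → 0.
Government spending 145.5 billion rupees: non-bank counterparties' bank balances rise → +145.5B.
OMO purchase (from banks) 419 billion rupees: the counterparty is a bank, so public deposits are unchanged → 0.
Net: −114 + 0 + 145.5 + 0 = +31.5 billion.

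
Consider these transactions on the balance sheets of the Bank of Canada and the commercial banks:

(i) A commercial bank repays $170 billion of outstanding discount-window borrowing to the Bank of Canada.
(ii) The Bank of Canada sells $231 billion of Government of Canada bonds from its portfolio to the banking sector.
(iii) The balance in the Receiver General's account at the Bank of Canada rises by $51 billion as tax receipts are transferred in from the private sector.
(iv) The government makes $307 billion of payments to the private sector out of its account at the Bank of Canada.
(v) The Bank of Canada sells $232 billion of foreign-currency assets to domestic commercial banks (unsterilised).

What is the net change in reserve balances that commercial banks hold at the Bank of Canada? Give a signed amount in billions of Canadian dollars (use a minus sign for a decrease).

Bank of Canada balance sheet:
  Assets:      Securities −$231B, Loans to banks −$170B, Foreign assets −$232B
  Liabilities: Bank reserves −$377B, Government deposits −$256B
So the change in reserve balances that commercial banks hold at the Bank of Canada is -$377 billion.

-$377 billion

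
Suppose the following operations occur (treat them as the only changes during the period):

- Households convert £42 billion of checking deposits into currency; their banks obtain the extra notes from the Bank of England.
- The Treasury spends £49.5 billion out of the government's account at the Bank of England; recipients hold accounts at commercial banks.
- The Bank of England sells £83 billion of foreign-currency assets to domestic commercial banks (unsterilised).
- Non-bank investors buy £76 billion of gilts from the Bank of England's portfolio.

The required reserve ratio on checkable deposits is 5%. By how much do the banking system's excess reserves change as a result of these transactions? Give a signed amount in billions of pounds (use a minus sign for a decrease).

-£148.075 billion

Currency withdrawal £42 billion: reserves −£42B, deposits −£42B.
Government spending £49.5 billion: reserves +£49.5B, deposits +£49.5B.
FX sale £83 billion: reserves −£83B, deposits 0.
Asset sale (to non-banks) £76 billion: reserves −£76B, deposits −£76B.
Totals: Δreserves = −£151.5B, Δdeposits = −£68.5B.
Δrequired reserves = 5% × −£68.5B = −£3.425B.
Δexcess reserves = Δreserves − Δrequired = −£151.5B − (−£3.425B) = -£148.075 billion.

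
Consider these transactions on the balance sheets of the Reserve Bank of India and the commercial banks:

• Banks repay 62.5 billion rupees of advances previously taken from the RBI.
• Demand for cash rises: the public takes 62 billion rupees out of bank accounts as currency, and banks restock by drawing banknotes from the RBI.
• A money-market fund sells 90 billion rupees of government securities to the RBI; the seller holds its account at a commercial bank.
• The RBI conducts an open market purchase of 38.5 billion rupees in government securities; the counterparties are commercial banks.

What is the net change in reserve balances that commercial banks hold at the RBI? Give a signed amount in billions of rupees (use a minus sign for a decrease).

+4 billion

RBI balance sheet:
  Assets:      Securities +128.5B, Loans to banks −62.5B
  Liabilities: Bank reserves +4B, Currency in circulation +62B
Commercial banking system:
  Assets:      Reserves at CB +4B, Securities −38.5B
  Liabilities: Checkable deposits +28B, Borrowings from CB −62.5B
So the change in reserve balances that commercial banks hold at the RBI is +4 billion.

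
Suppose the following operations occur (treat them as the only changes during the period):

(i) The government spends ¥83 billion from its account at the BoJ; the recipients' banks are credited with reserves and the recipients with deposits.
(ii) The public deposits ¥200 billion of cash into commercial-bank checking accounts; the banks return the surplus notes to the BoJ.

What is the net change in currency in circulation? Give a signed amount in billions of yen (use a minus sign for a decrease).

Government spending ¥83 billion: no currency enters or leaves circulation → 0.
Currency deposit ¥200 billion: notes return to the central bank → −¥200B.
Net: 0 − 200 = -¥200 billion.

-¥200 billion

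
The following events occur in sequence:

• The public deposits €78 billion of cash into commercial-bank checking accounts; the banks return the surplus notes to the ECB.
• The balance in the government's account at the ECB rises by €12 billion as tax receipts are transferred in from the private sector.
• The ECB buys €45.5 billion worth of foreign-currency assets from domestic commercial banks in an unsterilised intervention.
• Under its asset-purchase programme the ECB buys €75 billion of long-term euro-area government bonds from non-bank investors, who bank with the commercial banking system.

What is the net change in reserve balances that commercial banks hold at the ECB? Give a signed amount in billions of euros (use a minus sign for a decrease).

Currency deposit €78 billion: returned notes are swapped for reserve credit → +€78B.
Government account inflow €12 billion: funds move from bank reserves into the government account → −€12B.
FX purchase €45.5 billion: the ECB pays by crediting reserve accounts → +€45.5B.
Asset purchase (from non-banks) €75 billion: the ECB pays by crediting reserve accounts → +€75B.
Net: 78 − 12 + 45.5 + 75 = +€186.5 billion.

+€186.5 billion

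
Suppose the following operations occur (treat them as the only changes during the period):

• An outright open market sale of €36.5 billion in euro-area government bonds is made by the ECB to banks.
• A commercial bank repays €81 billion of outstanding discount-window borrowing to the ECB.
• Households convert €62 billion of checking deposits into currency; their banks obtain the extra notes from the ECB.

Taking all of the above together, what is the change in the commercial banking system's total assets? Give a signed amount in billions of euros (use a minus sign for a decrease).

OMO sale (to banks) €36.5 billion: just an asset swap on bank balance sheets → 0.
Discount-window repayment €81 billion: bank balance sheets shrink → −€81B.
Currency withdrawal €62 billion: bank balance sheets shrink → −€62B.
Net: 0 − 81 − 62 = -€143 billion.

-€143 billion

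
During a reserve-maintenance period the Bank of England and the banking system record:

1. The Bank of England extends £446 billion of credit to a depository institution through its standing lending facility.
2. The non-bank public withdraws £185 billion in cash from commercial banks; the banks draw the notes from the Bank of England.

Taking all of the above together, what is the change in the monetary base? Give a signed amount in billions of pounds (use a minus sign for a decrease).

Discount-window loan £446 billion: Bank of England balance sheet expands → +£446B.
Currency withdrawal £185 billion: just a shift between currency and reserves — both are base money → 0.
Net: 446 + 0 = +£446 billion.

+£446 billion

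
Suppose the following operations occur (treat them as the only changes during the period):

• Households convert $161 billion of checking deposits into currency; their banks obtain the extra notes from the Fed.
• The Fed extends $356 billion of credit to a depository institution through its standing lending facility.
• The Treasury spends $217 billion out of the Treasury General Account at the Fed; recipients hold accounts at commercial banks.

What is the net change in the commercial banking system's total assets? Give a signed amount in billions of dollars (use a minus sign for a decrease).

+$412 billion

Currency withdrawal $161 billion: bank balance sheets shrink → −$161B.
Discount-window loan $356 billion: bank balance sheets expand → +$356B.
Government spending $217 billion: bank balance sheets expand → +$217B.
Net: −161 + 356 + 217 = +$412 billion.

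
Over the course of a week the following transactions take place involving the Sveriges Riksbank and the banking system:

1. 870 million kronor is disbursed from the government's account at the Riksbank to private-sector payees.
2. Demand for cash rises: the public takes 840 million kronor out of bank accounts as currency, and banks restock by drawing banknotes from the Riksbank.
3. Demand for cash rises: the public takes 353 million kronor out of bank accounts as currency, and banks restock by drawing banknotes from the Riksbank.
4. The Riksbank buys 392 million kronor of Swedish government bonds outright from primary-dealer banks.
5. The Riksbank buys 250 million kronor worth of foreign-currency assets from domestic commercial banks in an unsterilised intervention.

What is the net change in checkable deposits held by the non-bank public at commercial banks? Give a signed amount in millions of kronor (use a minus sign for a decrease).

-323 million

Riksbank balance sheet:
  Assets:      Securities +392M, Foreign assets +250M
  Liabilities: Bank reserves +319M, Currency in circulation +1193M, Government deposits −870M
Commercial banking system:
  Assets:      Reserves at CB +319M, Securities −392M, Foreign assets −250M
  Liabilities: Checkable deposits −323M
So the change in checkable deposits held by the non-bank public at commercial banks is -323 million.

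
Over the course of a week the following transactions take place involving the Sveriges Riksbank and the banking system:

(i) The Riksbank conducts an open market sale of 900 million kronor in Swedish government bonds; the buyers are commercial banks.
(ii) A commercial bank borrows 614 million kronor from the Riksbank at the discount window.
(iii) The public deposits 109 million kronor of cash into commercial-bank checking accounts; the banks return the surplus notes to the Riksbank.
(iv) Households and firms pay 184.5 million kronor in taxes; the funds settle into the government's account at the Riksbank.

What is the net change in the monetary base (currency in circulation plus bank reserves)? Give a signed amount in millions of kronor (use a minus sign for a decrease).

-470.5 million

OMO sale (to banks) 900 million kronor: Riksbank balance sheet contracts → −900M.
Discount-window loan 614 million kronor: Riksbank balance sheet expands → +614M.
Currency deposit 109 million kronor: just a shift between currency and reserves — both are base money → 0.
Government account inflow 184.5 million kronor: reserves shift to a non-base liability → −184.5M.
Net: −900 + 614 + 0 − 184.5 = -470.5 million.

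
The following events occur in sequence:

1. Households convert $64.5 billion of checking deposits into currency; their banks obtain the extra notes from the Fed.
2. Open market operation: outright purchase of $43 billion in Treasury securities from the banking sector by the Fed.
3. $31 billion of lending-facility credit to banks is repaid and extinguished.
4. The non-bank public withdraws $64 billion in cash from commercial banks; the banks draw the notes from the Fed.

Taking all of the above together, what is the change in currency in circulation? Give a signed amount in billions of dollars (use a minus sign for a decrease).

Fed balance sheet:
  Assets:      Securities +$43B, Loans to banks −$31B
  Liabilities: Bank reserves −$116.5B, Currency in circulation +$128.5B
So the change in currency in circulation is +$128.5 billion.

+$128.5 billion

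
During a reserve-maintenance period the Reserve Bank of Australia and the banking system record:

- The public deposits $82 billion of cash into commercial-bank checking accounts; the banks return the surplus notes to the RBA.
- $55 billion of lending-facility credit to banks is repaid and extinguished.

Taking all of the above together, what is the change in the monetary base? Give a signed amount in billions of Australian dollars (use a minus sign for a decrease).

RBA balance sheet:
  Assets:      Loans to banks −$55B
  Liabilities: Bank reserves +$27B, Currency in circulation −$82B
Monetary base = currency + reserves: −$82B + (+$27B) = -$55 billion.

-$55 billion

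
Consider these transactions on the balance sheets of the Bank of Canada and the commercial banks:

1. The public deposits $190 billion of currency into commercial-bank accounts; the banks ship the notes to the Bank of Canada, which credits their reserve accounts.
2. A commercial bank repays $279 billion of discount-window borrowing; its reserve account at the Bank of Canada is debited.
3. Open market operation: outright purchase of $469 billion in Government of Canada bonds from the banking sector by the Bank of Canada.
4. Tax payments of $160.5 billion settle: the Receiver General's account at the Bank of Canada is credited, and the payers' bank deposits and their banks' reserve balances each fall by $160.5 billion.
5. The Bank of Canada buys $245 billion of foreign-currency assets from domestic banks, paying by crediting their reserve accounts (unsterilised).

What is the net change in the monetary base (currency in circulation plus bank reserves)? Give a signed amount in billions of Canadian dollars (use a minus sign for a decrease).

+$274.5 billion

Currency deposit $190 billion: just a shift between currency and reserves — both are base money → 0.
Discount-window repayment $279 billion: Bank of Canada balance sheet contracts → −$279B.
OMO purchase (from banks) $469 billion: Bank of Canada balance sheet expands → +$469B.
Government account inflow $160.5 billion: reserves shift to a non-base liability → −$160.5B.
FX purchase $245 billion: Bank of Canada balance sheet expands → +$245B.
Net: 0 − 279 + 469 − 160.5 + 245 = +$274.5 billion.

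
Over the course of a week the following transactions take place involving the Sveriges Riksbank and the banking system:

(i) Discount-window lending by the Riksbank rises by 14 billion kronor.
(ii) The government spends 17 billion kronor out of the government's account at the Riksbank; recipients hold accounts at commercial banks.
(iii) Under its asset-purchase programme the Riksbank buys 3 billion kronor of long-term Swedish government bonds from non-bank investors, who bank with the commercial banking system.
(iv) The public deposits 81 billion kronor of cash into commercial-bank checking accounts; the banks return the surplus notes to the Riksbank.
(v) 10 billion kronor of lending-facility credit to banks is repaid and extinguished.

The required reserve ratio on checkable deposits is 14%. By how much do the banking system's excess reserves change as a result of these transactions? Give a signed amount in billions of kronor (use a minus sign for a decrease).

+90.86 billion

Discount-window loan 14 billion kronor: reserves +14B, deposits 0.
Government spending 17 billion kronor: reserves +17B, deposits +17B.
Asset purchase (from non-banks) 3 billion kronor: reserves +3B, deposits +3B.
Currency deposit 81 billion kronor: reserves +81B, deposits +81B.
Discount-window repayment 10 billion kronor: reserves −10B, deposits 0.
Totals: Δreserves = +105B, Δdeposits = +101B.
Δrequired reserves = 14% × +101B = +14.14B.
Δexcess reserves = Δreserves − Δrequired = +105B − (+14.14B) = +90.86 billion.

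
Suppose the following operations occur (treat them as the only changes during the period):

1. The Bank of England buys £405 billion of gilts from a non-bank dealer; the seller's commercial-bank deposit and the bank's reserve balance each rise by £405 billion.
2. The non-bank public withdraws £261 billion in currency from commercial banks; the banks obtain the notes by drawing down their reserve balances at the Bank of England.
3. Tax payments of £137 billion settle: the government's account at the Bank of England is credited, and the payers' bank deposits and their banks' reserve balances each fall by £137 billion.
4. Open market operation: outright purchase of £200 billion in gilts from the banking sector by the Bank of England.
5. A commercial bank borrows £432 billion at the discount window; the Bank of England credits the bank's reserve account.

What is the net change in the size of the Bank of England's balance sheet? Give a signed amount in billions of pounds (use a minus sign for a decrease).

+£1037 billion

Asset purchase (from non-banks) £405 billion: a Bank of England asset is acquired → +£405B.
Currency withdrawal £261 billion: only the composition of liabilities changes → 0.
Government account inflow £137 billion: only the composition of liabilities changes → 0.
OMO purchase (from banks) £200 billion: a Bank of England asset is acquired → +£200B.
Discount-window loan £432 billion: a Bank of England asset is acquired → +£432B.
Net: 405 + 0 + 0 + 200 + 432 = +£1037 billion.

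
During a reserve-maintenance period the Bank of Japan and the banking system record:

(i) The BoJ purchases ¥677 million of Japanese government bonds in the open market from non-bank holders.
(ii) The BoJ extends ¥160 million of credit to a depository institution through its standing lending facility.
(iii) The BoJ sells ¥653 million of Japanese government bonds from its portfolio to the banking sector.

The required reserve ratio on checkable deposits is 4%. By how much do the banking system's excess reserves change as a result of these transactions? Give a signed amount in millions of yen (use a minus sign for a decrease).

+¥156.92 million

Asset purchase (from non-banks) ¥677 million: reserves +¥677M, deposits +¥677M.
Discount-window loan ¥160 million: reserves +¥160M, deposits 0.
OMO sale (to banks) ¥653 million: reserves −¥653M, deposits 0.
Totals: Δreserves = +¥184M, Δdeposits = +¥677M.
Δrequired reserves = 4% × +¥677M = +¥27.08M.
Δexcess reserves = Δreserves − Δrequired = +¥184M − (+¥27.08M) = +¥156.92 million.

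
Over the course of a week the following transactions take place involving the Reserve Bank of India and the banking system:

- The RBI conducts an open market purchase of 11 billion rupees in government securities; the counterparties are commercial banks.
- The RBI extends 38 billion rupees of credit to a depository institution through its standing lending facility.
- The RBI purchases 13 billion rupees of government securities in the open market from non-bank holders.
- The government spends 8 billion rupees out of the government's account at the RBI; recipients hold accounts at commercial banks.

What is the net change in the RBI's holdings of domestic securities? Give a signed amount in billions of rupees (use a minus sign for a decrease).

RBI balance sheet:
  Assets:      Securities +24B, Loans to banks +38B
  Liabilities: Bank reserves +70B, Government deposits −8B
So the change in the RBI's holdings of domestic securities is +24 billion.

+24 billion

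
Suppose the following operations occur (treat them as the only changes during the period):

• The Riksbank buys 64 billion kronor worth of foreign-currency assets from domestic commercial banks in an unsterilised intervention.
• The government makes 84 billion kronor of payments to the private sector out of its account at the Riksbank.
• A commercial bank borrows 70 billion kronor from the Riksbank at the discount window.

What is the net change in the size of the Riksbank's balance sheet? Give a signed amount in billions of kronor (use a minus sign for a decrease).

FX purchase 64 billion kronor: a Riksbank asset is acquired → +64B.
Government spending 84 billion kronor: only the composition of liabilities changes → 0.
Discount-window loan 70 billion kronor: a Riksbank asset is acquired → +70B.
Net: 64 + 0 + 70 = +134 billion.

+134 billion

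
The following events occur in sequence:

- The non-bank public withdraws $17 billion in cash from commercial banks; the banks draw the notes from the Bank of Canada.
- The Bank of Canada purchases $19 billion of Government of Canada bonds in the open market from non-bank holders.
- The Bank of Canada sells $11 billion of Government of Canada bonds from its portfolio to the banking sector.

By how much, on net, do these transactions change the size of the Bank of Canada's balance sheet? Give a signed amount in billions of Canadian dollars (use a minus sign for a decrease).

+$8 billion

Currency withdrawal $17 billion: only the composition of liabilities changes → 0.
Asset purchase (from non-banks) $19 billion: a Bank of Canada asset is acquired → +$19B.
OMO sale (to banks) $11 billion: a Bank of Canada asset is shed → −$11B.
Net: 0 + 19 − 11 = +$8 billion.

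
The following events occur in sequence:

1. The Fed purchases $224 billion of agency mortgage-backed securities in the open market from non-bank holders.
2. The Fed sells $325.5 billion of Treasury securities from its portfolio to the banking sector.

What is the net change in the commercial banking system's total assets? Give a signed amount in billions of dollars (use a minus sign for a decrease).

Asset purchase (from non-banks) $224 billion: bank balance sheets expand → +$224B.
OMO sale (to banks) $325.5 billion: just an asset swap on bank balance sheets → 0.
Net: 224 + 0 = +$224 billion.

+$224 billion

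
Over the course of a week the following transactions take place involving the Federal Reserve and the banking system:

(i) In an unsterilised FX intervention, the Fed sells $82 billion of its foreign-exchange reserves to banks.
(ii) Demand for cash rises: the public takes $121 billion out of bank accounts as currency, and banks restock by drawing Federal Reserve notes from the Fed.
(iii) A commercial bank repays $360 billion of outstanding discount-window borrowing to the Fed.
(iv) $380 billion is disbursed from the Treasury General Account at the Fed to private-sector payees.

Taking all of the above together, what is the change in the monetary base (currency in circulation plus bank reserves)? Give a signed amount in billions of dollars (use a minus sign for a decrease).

Fed balance sheet:
  Assets:      Loans to banks −$360B, Foreign assets −$82B
  Liabilities: Bank reserves −$183B, Currency in circulation +$121B, Government deposits −$380B
Monetary base = currency + reserves: +$121B + (−$183B) = -$62 billion.

-$62 billion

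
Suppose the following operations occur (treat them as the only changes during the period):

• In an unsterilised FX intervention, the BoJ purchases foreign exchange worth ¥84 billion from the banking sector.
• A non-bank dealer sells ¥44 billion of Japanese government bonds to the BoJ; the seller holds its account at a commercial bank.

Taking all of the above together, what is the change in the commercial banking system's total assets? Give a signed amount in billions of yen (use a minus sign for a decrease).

+¥44 billion

BoJ balance sheet:
  Assets:      Securities +¥44B, Foreign assets +¥84B
  Liabilities: Bank reserves +¥128B
Commercial banking system:
  Assets:      Reserves at CB +¥128B, Foreign assets −¥84B
  Liabilities: Checkable deposits +¥44B
Change in total bank assets = +¥44 billion.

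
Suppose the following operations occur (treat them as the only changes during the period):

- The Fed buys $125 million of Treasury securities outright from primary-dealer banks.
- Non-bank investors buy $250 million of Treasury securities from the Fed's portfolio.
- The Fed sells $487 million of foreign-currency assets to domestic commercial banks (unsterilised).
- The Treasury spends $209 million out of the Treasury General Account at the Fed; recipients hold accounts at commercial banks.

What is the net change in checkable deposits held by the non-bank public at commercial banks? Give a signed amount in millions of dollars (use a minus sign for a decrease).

-$41 million

Fed balance sheet:
  Assets:      Securities −$125M, Foreign assets −$487M
  Liabilities: Bank reserves −$403M, Government deposits −$209M
Commercial banking system:
  Assets:      Reserves at CB −$403M, Securities −$125M, Foreign assets +$487M
  Liabilities: Checkable deposits −$41M
So the change in checkable deposits held by the non-bank public at commercial banks is -$41 million.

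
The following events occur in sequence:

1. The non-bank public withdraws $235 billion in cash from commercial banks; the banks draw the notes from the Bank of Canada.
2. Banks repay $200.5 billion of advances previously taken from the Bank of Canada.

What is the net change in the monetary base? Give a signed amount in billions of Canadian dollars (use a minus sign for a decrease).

-$200.5 billion

Currency withdrawal $235 billion: just a shift between currency and reserves — both are base money → 0.
Discount-window repayment $200.5 billion: Bank of Canada balance sheet contracts → −$200.5B.
Net: 0 − 200.5 = -$200.5 billion.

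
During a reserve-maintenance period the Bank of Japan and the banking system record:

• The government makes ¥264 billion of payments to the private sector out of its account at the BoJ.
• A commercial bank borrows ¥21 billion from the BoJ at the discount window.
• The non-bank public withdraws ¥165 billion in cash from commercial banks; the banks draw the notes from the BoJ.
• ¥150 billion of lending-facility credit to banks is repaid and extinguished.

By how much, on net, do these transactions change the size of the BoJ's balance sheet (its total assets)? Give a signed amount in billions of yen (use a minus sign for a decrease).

Government spending ¥264 billion: only the composition of liabilities changes → 0.
Discount-window loan ¥21 billion: a BoJ asset is acquired → +¥21B.
Currency withdrawal ¥165 billion: only the composition of liabilities changes → 0.
Discount-window repayment ¥150 billion: a BoJ asset is shed → −¥150B.
Net: 0 + 21 + 0 − 150 = -¥129 billion.

-¥129 billion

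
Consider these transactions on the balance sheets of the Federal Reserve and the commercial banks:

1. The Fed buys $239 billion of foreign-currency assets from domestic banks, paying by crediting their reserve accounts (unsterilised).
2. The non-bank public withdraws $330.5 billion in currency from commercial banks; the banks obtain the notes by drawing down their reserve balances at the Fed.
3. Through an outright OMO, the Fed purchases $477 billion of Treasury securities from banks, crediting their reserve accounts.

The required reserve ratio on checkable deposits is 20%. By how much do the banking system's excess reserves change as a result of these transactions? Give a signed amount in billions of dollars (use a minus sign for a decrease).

+$451.6 billion

FX purchase $239 billion: reserves +$239B, deposits 0.
Currency withdrawal $330.5 billion: reserves −$330.5B, deposits −$330.5B.
OMO purchase (from banks) $477 billion: reserves +$477B, deposits 0.
Totals: Δreserves = +$385.5B, Δdeposits = −$330.5B.
Δrequired reserves = 20% × −$330.5B = −$66.1B.
Δexcess reserves = Δreserves − Δrequired = +$385.5B − (−$66.1B) = +$451.6 billion.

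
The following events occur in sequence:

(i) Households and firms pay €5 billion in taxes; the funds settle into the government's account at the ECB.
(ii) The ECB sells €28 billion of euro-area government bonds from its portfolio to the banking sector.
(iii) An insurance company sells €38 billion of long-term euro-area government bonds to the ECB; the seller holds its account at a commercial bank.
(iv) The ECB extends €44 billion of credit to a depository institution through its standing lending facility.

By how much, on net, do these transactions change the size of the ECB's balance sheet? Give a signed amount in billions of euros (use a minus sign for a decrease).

+€54 billion

ECB balance sheet:
  Assets:      Securities +€10B, Loans to banks +€44B
  Liabilities: Bank reserves +€49B, Government deposits +€5B
Commercial banking system:
  Assets:      Reserves at CB +€49B, Securities +€28B
  Liabilities: Checkable deposits +€33B, Borrowings from CB +€44B
Change in total ECB assets = +€54 billion.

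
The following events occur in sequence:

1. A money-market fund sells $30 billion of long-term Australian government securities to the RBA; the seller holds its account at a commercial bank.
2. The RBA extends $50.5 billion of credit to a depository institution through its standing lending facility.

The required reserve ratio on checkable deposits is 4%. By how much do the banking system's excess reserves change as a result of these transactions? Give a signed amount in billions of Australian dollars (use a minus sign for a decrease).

Asset purchase (from non-banks) $30 billion: reserves +$30B, deposits +$30B.
Discount-window loan $50.5 billion: reserves +$50.5B, deposits 0.
Totals: Δreserves = +$80.5B, Δdeposits = +$30B.
Δrequired reserves = 4% × +$30B = +$1.2B.
Δexcess reserves = Δreserves − Δrequired = +$80.5B − (+$1.2B) = +$79.3 billion.

+$79.3 billion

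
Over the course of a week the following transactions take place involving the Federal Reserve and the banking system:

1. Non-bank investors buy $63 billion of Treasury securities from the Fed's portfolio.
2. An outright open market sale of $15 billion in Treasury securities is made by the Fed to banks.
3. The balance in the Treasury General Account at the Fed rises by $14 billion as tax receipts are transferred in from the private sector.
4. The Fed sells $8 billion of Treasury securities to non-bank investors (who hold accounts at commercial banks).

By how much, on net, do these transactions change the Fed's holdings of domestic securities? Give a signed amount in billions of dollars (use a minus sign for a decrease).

-$86 billion

Asset sale (to non-banks) $63 billion: securities removed from the Fed's portfolio → −$63B.
OMO sale (to banks) $15 billion: securities removed from the Fed's portfolio → −$15B.
Government account inflow $14 billion: the Fed's securities portfolio is untouched → 0.
Asset sale (to non-banks) $8 billion: securities removed from the Fed's portfolio → −$8B.
Net: −63 − 15 + 0 − 8 = -$86 billion.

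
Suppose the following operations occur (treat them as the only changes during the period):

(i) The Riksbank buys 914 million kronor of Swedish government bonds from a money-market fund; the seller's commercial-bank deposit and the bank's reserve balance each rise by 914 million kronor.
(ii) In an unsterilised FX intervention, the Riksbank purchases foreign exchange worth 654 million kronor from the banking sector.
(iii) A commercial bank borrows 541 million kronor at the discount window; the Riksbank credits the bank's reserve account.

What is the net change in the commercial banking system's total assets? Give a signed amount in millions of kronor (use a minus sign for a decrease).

Asset purchase (from non-banks) 914 million kronor: bank balance sheets expand → +914M.
FX purchase 654 million kronor: just an asset swap on bank balance sheets → 0.
Discount-window loan 541 million kronor: bank balance sheets expand → +541M.
Net: 914 + 0 + 541 = +1455 million.

+1455 million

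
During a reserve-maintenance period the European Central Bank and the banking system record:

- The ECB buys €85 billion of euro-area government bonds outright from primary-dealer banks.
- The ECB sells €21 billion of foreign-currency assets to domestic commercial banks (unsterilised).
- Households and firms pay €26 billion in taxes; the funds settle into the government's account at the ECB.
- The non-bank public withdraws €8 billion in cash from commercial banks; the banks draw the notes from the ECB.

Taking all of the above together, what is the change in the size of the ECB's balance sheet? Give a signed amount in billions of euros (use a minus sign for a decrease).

OMO purchase (from banks) €85 billion: an ECB asset is acquired → +€85B.
FX sale €21 billion: an ECB asset is shed → −€21B.
Government account inflow €26 billion: only the composition of liabilities changes → 0.
Currency withdrawal €8 billion: only the composition of liabilities changes → 0.
Net: 85 − 21 + 0 + 0 = +€64 billion.

+€64 billion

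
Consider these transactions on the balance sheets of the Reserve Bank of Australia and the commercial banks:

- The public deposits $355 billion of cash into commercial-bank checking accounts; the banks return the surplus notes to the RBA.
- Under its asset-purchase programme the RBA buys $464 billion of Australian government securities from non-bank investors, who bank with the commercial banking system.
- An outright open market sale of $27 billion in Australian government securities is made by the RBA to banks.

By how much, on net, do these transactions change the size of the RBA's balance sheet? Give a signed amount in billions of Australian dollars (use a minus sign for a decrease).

RBA balance sheet:
  Assets:      Securities +$437B
  Liabilities: Bank reserves +$792B, Currency in circulation −$355B
Commercial banking system:
  Assets:      Reserves at CB +$792B, Securities +$27B
  Liabilities: Checkable deposits +$819B
Change in total RBA assets = +$437 billion.

+$437 billion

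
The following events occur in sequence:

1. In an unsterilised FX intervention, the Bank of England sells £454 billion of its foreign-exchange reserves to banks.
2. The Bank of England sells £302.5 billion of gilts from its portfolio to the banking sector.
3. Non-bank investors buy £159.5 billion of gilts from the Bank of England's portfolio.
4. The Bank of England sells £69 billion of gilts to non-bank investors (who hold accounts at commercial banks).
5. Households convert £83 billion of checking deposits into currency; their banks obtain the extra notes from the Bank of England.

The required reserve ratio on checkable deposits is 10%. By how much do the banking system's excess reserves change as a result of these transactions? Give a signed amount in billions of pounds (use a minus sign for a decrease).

-£1036.85 billion

FX sale £454 billion: reserves −£454B, deposits 0.
OMO sale (to banks) £302.5 billion: reserves −£302.5B, deposits 0.
Asset sale (to non-banks) £159.5 billion: reserves −£159.5B, deposits −£159.5B.
Asset sale (to non-banks) £69 billion: reserves −£69B, deposits −£69B.
Currency withdrawal £83 billion: reserves −£83B, deposits −£83B.
Totals: Δreserves = −£1068B, Δdeposits = −£311.5B.
Δrequired reserves = 10% × −£311.5B = −£31.15B.
Δexcess reserves = Δreserves − Δrequired = −£1068B − (−£31.15B) = -£1036.85 billion.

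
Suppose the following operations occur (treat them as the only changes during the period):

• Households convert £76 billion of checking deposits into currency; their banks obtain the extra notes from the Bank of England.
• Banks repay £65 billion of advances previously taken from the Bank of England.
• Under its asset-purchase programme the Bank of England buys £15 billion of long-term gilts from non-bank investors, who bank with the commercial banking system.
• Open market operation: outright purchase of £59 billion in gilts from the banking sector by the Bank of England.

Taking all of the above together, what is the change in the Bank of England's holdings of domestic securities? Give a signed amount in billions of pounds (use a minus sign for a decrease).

Currency withdrawal £76 billion: the Bank of England's securities portfolio is untouched → 0.
Discount-window repayment £65 billion: the Bank of England's securities portfolio is untouched → 0.
Asset purchase (from non-banks) £15 billion: securities added to the Bank of England's portfolio → +£15B.
OMO purchase (from banks) £59 billion: securities added to the Bank of England's portfolio → +£59B.
Net: 0 + 0 + 15 + 59 = +£74 billion.

+£74 billion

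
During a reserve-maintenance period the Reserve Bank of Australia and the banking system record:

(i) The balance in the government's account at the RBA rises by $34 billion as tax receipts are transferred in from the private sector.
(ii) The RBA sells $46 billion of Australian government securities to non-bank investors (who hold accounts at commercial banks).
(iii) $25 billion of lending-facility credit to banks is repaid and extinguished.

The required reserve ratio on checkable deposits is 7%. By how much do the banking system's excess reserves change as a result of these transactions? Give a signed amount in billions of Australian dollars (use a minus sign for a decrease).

-$99.4 billion

Government account inflow $34 billion: reserves −$34B, deposits −$34B.
Asset sale (to non-banks) $46 billion: reserves −$46B, deposits −$46B.
Discount-window repayment $25 billion: reserves −$25B, deposits 0.
Totals: Δreserves = −$105B, Δdeposits = −$80B.
Δrequired reserves = 7% × −$80B = −$5.6B.
Δexcess reserves = Δreserves − Δrequired = −$105B − (−$5.6B) = -$99.4 billion.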